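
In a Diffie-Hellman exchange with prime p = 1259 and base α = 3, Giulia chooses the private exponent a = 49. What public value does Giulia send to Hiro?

836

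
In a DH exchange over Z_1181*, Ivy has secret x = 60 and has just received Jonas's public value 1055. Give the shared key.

1055

Shared key K = 1055^60 mod 1181.
1055^1 ≡ 1055 (mod 1181)
1055^2 = (1055^1)^2 ≡ 1055^2 = 1113025 ≡ 523 (mod 1181)
1055^4 = (1055^2)^2 ≡ 523^2 = 273529 ≡ 718 (mod 1181)
1055^8 = (1055^4)^2 ≡ 718^2 = 515524 ≡ 608 (mod 1181)
1055^16 = (1055^8)^2 ≡ 608^2 = 369664 ≡ 11 (mod 1181)
1055^32 = (1055^16)^2 ≡ 11^2 = 121 ≡ 121 (mod 1181)
1055^60 = 1055^32 · 1055^16 · 1055^8 · 1055^4 ≡ 121 · 11 · 608 · 718 ≡ 1055 (mod 1181).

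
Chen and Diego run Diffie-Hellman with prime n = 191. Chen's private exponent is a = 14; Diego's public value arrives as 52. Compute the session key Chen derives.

Shared key K = 52^14 mod 191.
52^1 ≡ 52 (mod 191)
52^2 = (52^1)^2 ≡ 52^2 = 2704 ≡ 30 (mod 191)
52^4 = (52^2)^2 ≡ 30^2 = 900 ≡ 136 (mod 191)
52^8 = (52^4)^2 ≡ 136^2 = 18496 ≡ 160 (mod 191)
52^14 = 52^8 · 52^4 · 52^2 ≡ 160 · 136 · 30 ≡ 153 (mod 191).

153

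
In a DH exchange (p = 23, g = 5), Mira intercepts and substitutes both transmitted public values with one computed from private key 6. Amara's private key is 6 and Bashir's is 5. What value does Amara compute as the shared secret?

13

Amara receives Mira's public value M = 5^6 mod 23 instead of the honest one.
5^1 ≡ 5 (mod 23)
5^2 = (5^1)^2 ≡ 5^2 = 25 ≡ 2 (mod 23)
5^4 = (5^2)^2 ≡ 2^2 = 4 ≡ 4 (mod 23)
5^6 = 5^4 · 5^2 ≡ 4 · 2 ≡ 8 (mod 23).
So M = 8. Amara computes K = M^6 mod 23.
8^1 ≡ 8 (mod 23)
8^2 = (8^1)^2 ≡ 8^2 = 64 ≡ 18 (mod 23)
8^4 = (8^2)^2 ≡ 18^2 = 324 ≡ 2 (mod 23)
8^6 = 8^4 · 8^2 ≡ 2 · 18 ≡ 13 (mod 23).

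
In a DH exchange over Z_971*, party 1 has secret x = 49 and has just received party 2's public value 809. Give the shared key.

Shared key K = 809^49 mod 971.
809^1 ≡ 809 (mod 971)
809^2 = (809^1)^2 ≡ 809^2 = 654481 ≡ 27 (mod 971)
809^4 = (809^2)^2 ≡ 27^2 = 729 ≡ 729 (mod 971)
809^8 = (809^4)^2 ≡ 729^2 = 531441 ≡ 304 (mod 971)
809^16 = (809^8)^2 ≡ 304^2 = 92416 ≡ 171 (mod 971)
809^32 = (809^16)^2 ≡ 171^2 = 29241 ≡ 111 (mod 971)
809^49 = 809^32 · 809^16 · 809^1 ≡ 111 · 171 · 809 ≡ 235 (mod 971).

235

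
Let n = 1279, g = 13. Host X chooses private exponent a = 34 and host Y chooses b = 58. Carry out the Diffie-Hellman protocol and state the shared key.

1146

Host Y sends B = g^b mod n = 13^58 mod 1279.
13^1 ≡ 13 (mod 1279)
13^2 = (13^1)^2 ≡ 13^2 = 169 ≡ 169 (mod 1279)
13^4 = (13^2)^2 ≡ 169^2 = 28561 ≡ 423 (mod 1279)
13^8 = (13^4)^2 ≡ 423^2 = 178929 ≡ 1148 (mod 1279)
13^16 = (13^8)^2 ≡ 1148^2 = 1317904 ≡ 534 (mod 1279)
13^32 = (13^16)^2 ≡ 534^2 = 285156 ≡ 1218 (mod 1279)
13^58 = 13^32 · 13^16 · 13^8 · 13^2 ≡ 1218 · 534 · 1148 · 169 ≡ 589 (mod 1279).
So B = 589. Host X then computes K = B^a mod n = 589^34 mod 1279.
589^1 ≡ 589 (mod 1279)
589^2 = (589^1)^2 ≡ 589^2 = 346921 ≡ 312 (mod 1279)
589^4 = (589^2)^2 ≡ 312^2 = 97344 ≡ 140 (mod 1279)
589^8 = (589^4)^2 ≡ 140^2 = 19600 ≡ 415 (mod 1279)
589^16 = (589^8)^2 ≡ 415^2 = 172225 ≡ 839 (mod 1279)
589^32 = (589^16)^2 ≡ 839^2 = 703921 ≡ 471 (mod 1279)
589^34 = 589^32 · 589^2 ≡ 471 · 312 ≡ 1146 (mod 1279).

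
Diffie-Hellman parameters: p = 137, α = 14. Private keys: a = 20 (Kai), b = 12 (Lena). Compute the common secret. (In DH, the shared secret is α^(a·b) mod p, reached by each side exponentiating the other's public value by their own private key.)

Lena sends B = α^b mod p = 14^12 mod 137.
14^1 ≡ 14 (mod 137)
14^2 = (14^1)^2 ≡ 14^2 = 196 ≡ 59 (mod 137)
14^4 = (14^2)^2 ≡ 59^2 = 3481 ≡ 56 (mod 137)
14^8 = (14^4)^2 ≡ 56^2 = 3136 ≡ 122 (mod 137)
14^12 = 14^8 · 14^4 ≡ 122 · 56 ≡ 119 (mod 137).
So B = 119. Kai then computes K = B^a mod p = 119^20 mod 137.
119^1 ≡ 119 (mod 137)
119^2 = (119^1)^2 ≡ 119^2 = 14161 ≡ 50 (mod 137)
119^4 = (119^2)^2 ≡ 50^2 = 2500 ≡ 34 (mod 137)
119^8 = (119^4)^2 ≡ 34^2 = 1156 ≡ 60 (mod 137)
119^16 = (119^8)^2 ≡ 60^2 = 3600 ≡ 38 (mod 137)
119^20 = 119^16 · 119^4 ≡ 38 · 34 ≡ 59 (mod 137).

59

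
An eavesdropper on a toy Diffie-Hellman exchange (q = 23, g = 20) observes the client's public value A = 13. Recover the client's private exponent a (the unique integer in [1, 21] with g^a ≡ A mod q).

Try successive powers of 20 modulo 23:
20^1 ≡ 20
20^2 ≡ 9
20^3 ≡ 19
20^4 ≡ 12
20^5 ≡ 10
20^6 ≡ 16
20^7 ≡ 21
20^8 ≡ 6
20^9 ≡ 5
20^10 ≡ 8
20^11 ≡ 22
20^12 ≡ 3
20^13 ≡ 14
20^14 ≡ 4
20^15 ≡ 11
20^16 ≡ 13
Found: a = 16.

16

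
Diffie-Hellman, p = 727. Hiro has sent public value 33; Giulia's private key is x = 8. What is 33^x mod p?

414

Shared key K = 33^8 mod 727.
33^1 ≡ 33 (mod 727)
33^2 = (33^1)^2 ≡ 33^2 = 1089 ≡ 362 (mod 727)
33^4 = (33^2)^2 ≡ 362^2 = 131044 ≡ 184 (mod 727)
33^8 = (33^4)^2 ≡ 184^2 = 33856 ≡ 414 (mod 727)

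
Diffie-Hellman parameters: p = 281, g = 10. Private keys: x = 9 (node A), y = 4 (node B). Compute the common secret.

249

Node A sends A = g^x mod p = 10^9 mod 281.
10^1 ≡ 10 (mod 281)
10^2 = (10^1)^2 ≡ 10^2 = 100 ≡ 100 (mod 281)
10^4 = (10^2)^2 ≡ 100^2 = 10000 ≡ 165 (mod 281)
10^8 = (10^4)^2 ≡ 165^2 = 27225 ≡ 249 (mod 281)
10^9 = 10^8 · 10^1 ≡ 249 · 10 ≡ 242 (mod 281).
So A = 242. Node B then computes K = A^y mod p = 242^4 mod 281.
242^1 ≡ 242 (mod 281)
242^2 = (242^1)^2 ≡ 242^2 = 58564 ≡ 116 (mod 281)
242^4 = (242^2)^2 ≡ 116^2 = 13456 ≡ 249 (mod 281)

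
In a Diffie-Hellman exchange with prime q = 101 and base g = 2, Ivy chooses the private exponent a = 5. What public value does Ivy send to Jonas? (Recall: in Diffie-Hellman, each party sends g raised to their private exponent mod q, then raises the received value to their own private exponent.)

32

Public value = 2^5 (mod 101).
2^1 ≡ 2 (mod 101)
2^2 = (2^1)^2 ≡ 2^2 = 4 ≡ 4 (mod 101)
2^4 = (2^2)^2 ≡ 4^2 = 16 ≡ 16 (mod 101)
2^5 = 2^4 · 2^1 ≡ 16 · 2 ≡ 32 (mod 101).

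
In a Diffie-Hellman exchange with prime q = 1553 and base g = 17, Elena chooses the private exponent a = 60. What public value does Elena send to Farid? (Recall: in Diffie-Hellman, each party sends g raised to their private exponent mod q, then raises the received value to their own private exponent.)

Public value = 17^60 mod 1553.
17^1 ≡ 17 (mod 1553)
17^2 = (17^1)^2 ≡ 17^2 = 289 ≡ 289 (mod 1553)
17^4 = (17^2)^2 ≡ 289^2 = 83521 ≡ 1212 (mod 1553)
17^8 = (17^4)^2 ≡ 1212^2 = 1468944 ≡ 1359 (mod 1553)
17^16 = (17^8)^2 ≡ 1359^2 = 1846881 ≡ 364 (mod 1553)
17^32 = (17^16)^2 ≡ 364^2 = 132496 ≡ 491 (mod 1553)
17^60 = 17^32 · 17^16 · 17^8 · 17^4 ≡ 491 · 364 · 1359 · 1212 ≡ 131 (mod 1553).

131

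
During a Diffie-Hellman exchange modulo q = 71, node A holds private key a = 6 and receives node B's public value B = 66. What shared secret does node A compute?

Shared key K = 66^6 mod 71.
66^1 ≡ 66 (mod 71)
66^2 = (66^1)^2 ≡ 66^2 = 4356 ≡ 25 (mod 71)
66^4 = (66^2)^2 ≡ 25^2 = 625 ≡ 57 (mod 71)
66^6 = 66^4 · 66^2 ≡ 57 · 25 ≡ 5 (mod 71).

5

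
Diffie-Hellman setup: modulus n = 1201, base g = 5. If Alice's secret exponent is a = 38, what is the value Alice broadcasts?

244

Public value = 5^{38} \pmod{1201}.
5^1 ≡ 5 (mod 1201)
5^2 = (5^1)^2 ≡ 5^2 = 25 ≡ 25 (mod 1201)
5^4 = (5^2)^2 ≡ 25^2 = 625 ≡ 625 (mod 1201)
5^8 = (5^4)^2 ≡ 625^2 = 390625 ≡ 300 (mod 1201)
5^16 = (5^8)^2 ≡ 300^2 = 90000 ≡ 1126 (mod 1201)
5^32 = (5^16)^2 ≡ 1126^2 = 1267876 ≡ 821 (mod 1201)
5^38 = 5^32 · 5^4 · 5^2 ≡ 821 · 625 · 25 ≡ 244 (mod 1201).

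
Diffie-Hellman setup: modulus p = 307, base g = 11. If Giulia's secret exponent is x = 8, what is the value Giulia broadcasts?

Public value = 11^8 (mod 307).
11^1 ≡ 11 (mod 307)
11^2 = (11^1)^2 ≡ 11^2 = 121 ≡ 121 (mod 307)
11^4 = (11^2)^2 ≡ 121^2 = 14641 ≡ 212 (mod 307)
11^8 = (11^4)^2 ≡ 212^2 = 44944 ≡ 122 (mod 307)

122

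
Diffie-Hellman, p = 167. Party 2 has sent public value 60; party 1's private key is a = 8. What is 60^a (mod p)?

Shared key K = 60^8 mod 167.
60^1 ≡ 60 (mod 167)
60^2 = (60^1)^2 ≡ 60^2 = 3600 ≡ 93 (mod 167)
60^4 = (60^2)^2 ≡ 93^2 = 8649 ≡ 132 (mod 167)
60^8 = (60^4)^2 ≡ 132^2 = 17424 ≡ 56 (mod 167)

56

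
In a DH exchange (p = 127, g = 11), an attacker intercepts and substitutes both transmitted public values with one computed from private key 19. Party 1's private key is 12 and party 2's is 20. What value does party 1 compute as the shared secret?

94

Party 1 receives an attacker's public value M = 11^19 mod 127 instead of the honest one.
11^1 ≡ 11 (mod 127)
11^2 = (11^1)^2 ≡ 11^2 = 121 ≡ 121 (mod 127)
11^4 = (11^2)^2 ≡ 121^2 = 14641 ≡ 36 (mod 127)
11^8 = (11^4)^2 ≡ 36^2 = 1296 ≡ 26 (mod 127)
11^16 = (11^8)^2 ≡ 26^2 = 676 ≡ 41 (mod 127)
11^19 = 11^16 · 11^2 · 11^1 ≡ 41 · 121 · 11 ≡ 88 (mod 127).
So M = 88. Party 1 computes K = M^12 mod 127.
88^1 ≡ 88 (mod 127)
88^2 = (88^1)^2 ≡ 88^2 = 7744 ≡ 124 (mod 127)
88^4 = (88^2)^2 ≡ 124^2 = 15376 ≡ 9 (mod 127)
88^8 = (88^4)^2 ≡ 9^2 = 81 ≡ 81 (mod 127)
88^12 = 88^8 · 88^4 ≡ 81 · 9 ≡ 94 (mod 127).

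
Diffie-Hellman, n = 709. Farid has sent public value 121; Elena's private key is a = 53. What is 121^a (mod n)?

666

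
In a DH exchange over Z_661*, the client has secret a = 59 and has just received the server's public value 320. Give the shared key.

535

Shared key K = 320^59 mod 661.
320^1 ≡ 320 (mod 661)
320^2 = (320^1)^2 ≡ 320^2 = 102400 ≡ 606 (mod 661)
320^4 = (320^2)^2 ≡ 606^2 = 367236 ≡ 381 (mod 661)
320^8 = (320^4)^2 ≡ 381^2 = 145161 ≡ 402 (mod 661)
320^16 = (320^8)^2 ≡ 402^2 = 161604 ≡ 320 (mod 661)
320^32 = (320^16)^2 ≡ 320^2 = 102400 ≡ 606 (mod 661)
320^59 = 320^32 · 320^16 · 320^8 · 320^2 · 320^1 ≡ 606 · 320 · 402 · 606 · 320 ≡ 535 (mod 661).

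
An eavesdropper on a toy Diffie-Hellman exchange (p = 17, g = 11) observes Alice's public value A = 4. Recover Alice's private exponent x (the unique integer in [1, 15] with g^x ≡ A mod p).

Try successive powers of 11 modulo 17:
11^1 ≡ 11
11^2 ≡ 2
11^3 ≡ 5
11^4 ≡ 4
Found: x = 4.

4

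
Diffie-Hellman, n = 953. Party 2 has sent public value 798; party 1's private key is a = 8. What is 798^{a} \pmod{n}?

Shared key K = 798^8 mod 953.
798^1 ≡ 798 (mod 953)
798^2 = (798^1)^2 ≡ 798^2 = 636804 ≡ 200 (mod 953)
798^4 = (798^2)^2 ≡ 200^2 = 40000 ≡ 927 (mod 953)
798^8 = (798^4)^2 ≡ 927^2 = 859329 ≡ 676 (mod 953)

676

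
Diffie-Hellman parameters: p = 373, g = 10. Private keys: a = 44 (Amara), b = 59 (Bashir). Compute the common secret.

Bashir sends B = g^b mod p = 10^59 mod 373.
10^1 ≡ 10 (mod 373)
10^2 = (10^1)^2 ≡ 10^2 = 100 ≡ 100 (mod 373)
10^4 = (10^2)^2 ≡ 100^2 = 10000 ≡ 302 (mod 373)
10^8 = (10^4)^2 ≡ 302^2 = 91204 ≡ 192 (mod 373)
10^16 = (10^8)^2 ≡ 192^2 = 36864 ≡ 310 (mod 373)
10^32 = (10^16)^2 ≡ 310^2 = 96100 ≡ 239 (mod 373)
10^59 = 10^32 · 10^16 · 10^8 · 10^2 · 10^1 ≡ 239 · 310 · 192 · 100 · 10 ≡ 333 (mod 373).
So B = 333. Amara then computes K = B^a mod p = 333^44 mod 373.
333^1 ≡ 333 (mod 373)
333^2 = (333^1)^2 ≡ 333^2 = 110889 ≡ 108 (mod 373)
333^4 = (333^2)^2 ≡ 108^2 = 11664 ≡ 101 (mod 373)
333^8 = (333^4)^2 ≡ 101^2 = 10201 ≡ 130 (mod 373)
333^16 = (333^8)^2 ≡ 130^2 = 16900 ≡ 115 (mod 373)
333^32 = (333^16)^2 ≡ 115^2 = 13225 ≡ 170 (mod 373)
333^44 = 333^32 · 333^8 · 333^4 ≡ 170 · 130 · 101 ≡ 68 (mod 373).

68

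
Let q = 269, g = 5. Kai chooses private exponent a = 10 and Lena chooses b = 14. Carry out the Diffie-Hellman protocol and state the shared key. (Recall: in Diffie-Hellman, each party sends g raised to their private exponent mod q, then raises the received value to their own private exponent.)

23

Kai sends A = g^a mod q = 5^10 mod 269.
5^1 ≡ 5 (mod 269)
5^2 = (5^1)^2 ≡ 5^2 = 25 ≡ 25 (mod 269)
5^4 = (5^2)^2 ≡ 25^2 = 625 ≡ 87 (mod 269)
5^8 = (5^4)^2 ≡ 87^2 = 7569 ≡ 37 (mod 269)
5^10 = 5^8 · 5^2 ≡ 37 · 25 ≡ 118 (mod 269).
So A = 118. Lena then computes K = A^b mod q = 118^14 mod 269.
118^1 ≡ 118 (mod 269)
118^2 = (118^1)^2 ≡ 118^2 = 13924 ≡ 205 (mod 269)
118^4 = (118^2)^2 ≡ 205^2 = 42025 ≡ 61 (mod 269)
118^8 = (118^4)^2 ≡ 61^2 = 3721 ≡ 224 (mod 269)
118^14 = 118^8 · 118^4 · 118^2 ≡ 224 · 61 · 205 ≡ 23 (mod 269).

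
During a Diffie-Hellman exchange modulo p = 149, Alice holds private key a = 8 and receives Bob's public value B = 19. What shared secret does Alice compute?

85

Shared key K = 19^8 mod 149.
19^1 ≡ 19 (mod 149)
19^2 = (19^1)^2 ≡ 19^2 = 361 ≡ 63 (mod 149)
19^4 = (19^2)^2 ≡ 63^2 = 3969 ≡ 95 (mod 149)
19^8 = (19^4)^2 ≡ 95^2 = 9025 ≡ 85 (mod 149)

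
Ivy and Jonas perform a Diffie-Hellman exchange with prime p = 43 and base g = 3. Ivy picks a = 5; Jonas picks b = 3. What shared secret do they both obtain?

Jonas sends B = g^b mod p = 3^3 mod 43.
3^1 ≡ 3 (mod 43)
3^2 = (3^1)^2 ≡ 3^2 = 9 ≡ 9 (mod 43)
3^3 = 3^2 · 3^1 ≡ 9 · 3 ≡ 27 (mod 43).
So B = 27. Ivy then computes K = B^a mod p = 27^5 mod 43.
27^1 ≡ 27 (mod 43)
27^2 = (27^1)^2 ≡ 27^2 = 729 ≡ 41 (mod 43)
27^4 = (27^2)^2 ≡ 41^2 = 1681 ≡ 4 (mod 43)
27^5 = 27^4 · 27^1 ≡ 4 · 27 ≡ 22 (mod 43).

22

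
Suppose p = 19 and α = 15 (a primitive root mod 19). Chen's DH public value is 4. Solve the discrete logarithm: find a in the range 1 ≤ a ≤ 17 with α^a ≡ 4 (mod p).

Try successive powers of 15 modulo 19:
15^1 ≡ 15
15^2 ≡ 16
15^3 ≡ 12
15^4 ≡ 9
15^5 ≡ 2
15^6 ≡ 11
15^7 ≡ 13
15^8 ≡ 5
15^9 ≡ 18
15^10 ≡ 4
Found: a = 10.

10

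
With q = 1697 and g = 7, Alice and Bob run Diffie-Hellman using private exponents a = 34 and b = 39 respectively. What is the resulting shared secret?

Alice sends A = g^a mod q = 7^34 mod 1697.
7^1 ≡ 7 (mod 1697)
7^2 = (7^1)^2 ≡ 7^2 = 49 ≡ 49 (mod 1697)
7^4 = (7^2)^2 ≡ 49^2 = 2401 ≡ 704 (mod 1697)
7^8 = (7^4)^2 ≡ 704^2 = 495616 ≡ 92 (mod 1697)
7^16 = (7^8)^2 ≡ 92^2 = 8464 ≡ 1676 (mod 1697)
7^32 = (7^16)^2 ≡ 1676^2 = 2808976 ≡ 441 (mod 1697)
7^34 = 7^32 · 7^2 ≡ 441 · 49 ≡ 1245 (mod 1697).
So A = 1245. Bob then computes K = A^b mod q = 1245^39 mod 1697.
1245^1 ≡ 1245 (mod 1697)
1245^2 = (1245^1)^2 ≡ 1245^2 = 1550025 ≡ 664 (mod 1697)
1245^4 = (1245^2)^2 ≡ 664^2 = 440896 ≡ 1373 (mod 1697)
1245^8 = (1245^4)^2 ≡ 1373^2 = 1885129 ≡ 1459 (mod 1697)
1245^16 = (1245^8)^2 ≡ 1459^2 = 2128681 ≡ 643 (mod 1697)
1245^32 = (1245^16)^2 ≡ 643^2 = 413449 ≡ 1078 (mod 1697)
1245^39 = 1245^32 · 1245^4 · 1245^2 · 1245^1 ≡ 1078 · 1373 · 664 · 1245 ≡ 42 (mod 1697).

42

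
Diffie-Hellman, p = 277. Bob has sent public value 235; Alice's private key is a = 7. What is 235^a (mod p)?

Shared key K = 235^7 mod 277.
235^1 ≡ 235 (mod 277)
235^2 = (235^1)^2 ≡ 235^2 = 55225 ≡ 102 (mod 277)
235^4 = (235^2)^2 ≡ 102^2 = 10404 ≡ 155 (mod 277)
235^7 = 235^4 · 235^2 · 235^1 ≡ 155 · 102 · 235 ≡ 226 (mod 277).

226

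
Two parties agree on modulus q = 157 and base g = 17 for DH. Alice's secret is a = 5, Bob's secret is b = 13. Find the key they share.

Alice sends A = g^a mod q = 17^5 mod 157.
17^1 ≡ 17 (mod 157)
17^2 = (17^1)^2 ≡ 17^2 = 289 ≡ 132 (mod 157)
17^4 = (17^2)^2 ≡ 132^2 = 17424 ≡ 154 (mod 157)
17^5 = 17^4 · 17^1 ≡ 154 · 17 ≡ 106 (mod 157).
So A = 106. Bob then computes K = A^b mod q = 106^13 mod 157.
106^1 ≡ 106 (mod 157)
106^2 = (106^1)^2 ≡ 106^2 = 11236 ≡ 89 (mod 157)
106^4 = (106^2)^2 ≡ 89^2 = 7921 ≡ 71 (mod 157)
106^8 = (106^4)^2 ≡ 71^2 = 5041 ≡ 17 (mod 157)
106^13 = 106^8 · 106^4 · 106^1 ≡ 17 · 71 · 106 ≡ 144 (mod 157).

144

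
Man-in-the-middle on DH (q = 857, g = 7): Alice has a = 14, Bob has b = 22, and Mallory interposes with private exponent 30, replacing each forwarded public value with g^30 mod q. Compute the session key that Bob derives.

Bob receives Mallory's public value M = 7^30 mod 857 instead of the honest one.
7^1 ≡ 7 (mod 857)
7^2 = (7^1)^2 ≡ 7^2 = 49 ≡ 49 (mod 857)
7^4 = (7^2)^2 ≡ 49^2 = 2401 ≡ 687 (mod 857)
7^8 = (7^4)^2 ≡ 687^2 = 471969 ≡ 619 (mod 857)
7^16 = (7^8)^2 ≡ 619^2 = 383161 ≡ 82 (mod 857)
7^30 = 7^16 · 7^8 · 7^4 · 7^2 ≡ 82 · 619 · 687 · 49 ≡ 522 (mod 857).
So M = 522. Bob computes K = M^22 mod 857.
522^1 ≡ 522 (mod 857)
522^2 = (522^1)^2 ≡ 522^2 = 272484 ≡ 815 (mod 857)
522^4 = (522^2)^2 ≡ 815^2 = 664225 ≡ 50 (mod 857)
522^8 = (522^4)^2 ≡ 50^2 = 2500 ≡ 786 (mod 857)
522^16 = (522^8)^2 ≡ 786^2 = 617796 ≡ 756 (mod 857)
522^22 = 522^16 · 522^4 · 522^2 ≡ 756 · 50 · 815 ≡ 421 (mod 857).

421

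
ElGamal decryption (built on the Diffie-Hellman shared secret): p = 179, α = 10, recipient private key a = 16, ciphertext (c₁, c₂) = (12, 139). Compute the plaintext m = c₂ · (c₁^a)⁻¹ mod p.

Shared mask s = c₁^a mod p = 12^16 mod 179.
12^1 ≡ 12 (mod 179)
12^2 = (12^1)^2 ≡ 12^2 = 144 ≡ 144 (mod 179)
12^4 = (12^2)^2 ≡ 144^2 = 20736 ≡ 151 (mod 179)
12^8 = (12^4)^2 ≡ 151^2 = 22801 ≡ 68 (mod 179)
12^16 = (12^8)^2 ≡ 68^2 = 4624 ≡ 149 (mod 179)
So s = 149; s⁻¹ ≡ 173 (mod 179).
m = c₂ · s⁻¹ mod 179 = 139 · 173 mod 179 = 61.

61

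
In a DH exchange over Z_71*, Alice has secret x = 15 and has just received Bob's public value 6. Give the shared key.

30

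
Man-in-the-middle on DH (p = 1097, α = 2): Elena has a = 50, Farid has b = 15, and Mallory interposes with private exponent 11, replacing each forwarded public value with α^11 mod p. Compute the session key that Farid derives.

Farid receives Mallory's public value M = 2^11 mod 1097 instead of the honest one.
2^1 ≡ 2 (mod 1097)
2^2 = (2^1)^2 ≡ 2^2 = 4 ≡ 4 (mod 1097)
2^4 = (2^2)^2 ≡ 4^2 = 16 ≡ 16 (mod 1097)
2^8 = (2^4)^2 ≡ 16^2 = 256 ≡ 256 (mod 1097)
2^11 = 2^8 · 2^2 · 2^1 ≡ 256 · 4 · 2 ≡ 951 (mod 1097).
So M = 951. Farid computes K = M^15 mod 1097.
951^1 ≡ 951 (mod 1097)
951^2 = (951^1)^2 ≡ 951^2 = 904401 ≡ 473 (mod 1097)
951^4 = (951^2)^2 ≡ 473^2 = 223729 ≡ 1038 (mod 1097)
951^8 = (951^4)^2 ≡ 1038^2 = 1077444 ≡ 190 (mod 1097)
951^15 = 951^8 · 951^4 · 951^2 · 951^1 ≡ 190 · 1038 · 473 · 951 ≡ 444 (mod 1097).

444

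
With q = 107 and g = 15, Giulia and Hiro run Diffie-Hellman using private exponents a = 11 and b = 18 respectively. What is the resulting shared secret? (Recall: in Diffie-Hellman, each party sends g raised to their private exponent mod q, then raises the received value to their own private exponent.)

75

Giulia sends A = g^a mod q = 15^11 mod 107.
15^1 ≡ 15 (mod 107)
15^2 = (15^1)^2 ≡ 15^2 = 225 ≡ 11 (mod 107)
15^4 = (15^2)^2 ≡ 11^2 = 121 ≡ 14 (mod 107)
15^8 = (15^4)^2 ≡ 14^2 = 196 ≡ 89 (mod 107)
15^11 = 15^8 · 15^2 · 15^1 ≡ 89 · 11 · 15 ≡ 26 (mod 107).
So A = 26. Hiro then computes K = A^b mod q = 26^18 mod 107.
26^1 ≡ 26 (mod 107)
26^2 = (26^1)^2 ≡ 26^2 = 676 ≡ 34 (mod 107)
26^4 = (26^2)^2 ≡ 34^2 = 1156 ≡ 86 (mod 107)
26^8 = (26^4)^2 ≡ 86^2 = 7396 ≡ 13 (mod 107)
26^16 = (26^8)^2 ≡ 13^2 = 169 ≡ 62 (mod 107)
26^18 = 26^16 · 26^2 ≡ 62 · 34 ≡ 75 (mod 107).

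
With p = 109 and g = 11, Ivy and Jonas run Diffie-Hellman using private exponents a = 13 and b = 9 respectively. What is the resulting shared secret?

68

Ivy sends A = g^a mod p = 11^13 mod 109.
11^1 ≡ 11 (mod 109)
11^2 = (11^1)^2 ≡ 11^2 = 121 ≡ 12 (mod 109)
11^4 = (11^2)^2 ≡ 12^2 = 144 ≡ 35 (mod 109)
11^8 = (11^4)^2 ≡ 35^2 = 1225 ≡ 26 (mod 109)
11^13 = 11^8 · 11^4 · 11^1 ≡ 26 · 35 · 11 ≡ 91 (mod 109).
So A = 91. Jonas then computes K = A^b mod p = 91^9 mod 109.
91^1 ≡ 91 (mod 109)
91^2 = (91^1)^2 ≡ 91^2 = 8281 ≡ 106 (mod 109)
91^4 = (91^2)^2 ≡ 106^2 = 11236 ≡ 9 (mod 109)
91^8 = (91^4)^2 ≡ 9^2 = 81 ≡ 81 (mod 109)
91^9 = 91^8 · 91^1 ≡ 81 · 91 ≡ 68 (mod 109).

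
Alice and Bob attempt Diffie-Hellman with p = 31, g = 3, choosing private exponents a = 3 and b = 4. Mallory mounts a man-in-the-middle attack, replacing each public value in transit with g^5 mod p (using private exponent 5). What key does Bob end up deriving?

5

Bob receives Mallory's public value M = 3^5 mod 31 instead of the honest one.
3^1 ≡ 3 (mod 31)
3^2 = (3^1)^2 ≡ 3^2 = 9 ≡ 9 (mod 31)
3^4 = (3^2)^2 ≡ 9^2 = 81 ≡ 19 (mod 31)
3^5 = 3^4 · 3^1 ≡ 19 · 3 ≡ 26 (mod 31).
So M = 26. Bob computes K = M^4 mod 31.
26^1 ≡ 26 (mod 31)
26^2 = (26^1)^2 ≡ 26^2 = 676 ≡ 25 (mod 31)
26^4 = (26^2)^2 ≡ 25^2 = 625 ≡ 5 (mod 31)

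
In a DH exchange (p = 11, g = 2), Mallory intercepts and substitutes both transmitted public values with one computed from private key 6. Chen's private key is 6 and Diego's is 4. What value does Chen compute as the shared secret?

Chen receives Mallory's public value M = 2^6 mod 11 instead of the honest one.
2^1 ≡ 2 (mod 11)
2^2 = (2^1)^2 ≡ 2^2 = 4 ≡ 4 (mod 11)
2^4 = (2^2)^2 ≡ 4^2 = 16 ≡ 5 (mod 11)
2^6 = 2^4 · 2^2 ≡ 5 · 4 ≡ 9 (mod 11).
So M = 9. Chen computes K = M^6 mod 11.
9^1 ≡ 9 (mod 11)
9^2 = (9^1)^2 ≡ 9^2 = 81 ≡ 4 (mod 11)
9^4 = (9^2)^2 ≡ 4^2 = 16 ≡ 5 (mod 11)
9^6 = 9^4 · 9^2 ≡ 5 · 4 ≡ 9 (mod 11).

9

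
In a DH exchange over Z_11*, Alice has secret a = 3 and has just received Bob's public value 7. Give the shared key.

2

Shared key K = 7^3 mod 11.
7^1 ≡ 7 (mod 11)
7^2 = (7^1)^2 ≡ 7^2 = 49 ≡ 5 (mod 11)
7^3 = 7^2 · 7^1 ≡ 5 · 7 ≡ 2 (mod 11).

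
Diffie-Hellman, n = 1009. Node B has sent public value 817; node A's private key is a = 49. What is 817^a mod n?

Shared key K = 817^49 mod 1009.
817^1 ≡ 817 (mod 1009)
817^2 = (817^1)^2 ≡ 817^2 = 667489 ≡ 540 (mod 1009)
817^4 = (817^2)^2 ≡ 540^2 = 291600 ≡ 1008 (mod 1009)
817^8 = (817^4)^2 ≡ 1008^2 = 1016064 ≡ 1 (mod 1009)
817^16 = (817^8)^2 ≡ 1^2 = 1 ≡ 1 (mod 1009)
817^32 = (817^16)^2 ≡ 1^2 = 1 ≡ 1 (mod 1009)
817^49 = 817^32 · 817^16 · 817^1 ≡ 1 · 1 · 817 ≡ 817 (mod 1009).

817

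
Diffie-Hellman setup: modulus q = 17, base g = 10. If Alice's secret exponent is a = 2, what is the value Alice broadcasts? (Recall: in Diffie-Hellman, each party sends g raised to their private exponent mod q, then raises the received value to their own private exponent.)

Public value = 10^2 mod 17.
10^1 ≡ 10 (mod 17)
10^2 = (10^1)^2 ≡ 10^2 = 100 ≡ 15 (mod 17)

15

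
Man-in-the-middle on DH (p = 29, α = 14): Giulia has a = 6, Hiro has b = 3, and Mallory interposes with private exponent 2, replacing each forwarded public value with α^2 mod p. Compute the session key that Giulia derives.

Giulia receives Mallory's public value M = 14^2 mod 29 instead of the honest one.
14^1 ≡ 14 (mod 29)
14^2 = (14^1)^2 ≡ 14^2 = 196 ≡ 22 (mod 29)
So M = 22. Giulia computes K = M^6 mod 29.
22^1 ≡ 22 (mod 29)
22^2 = (22^1)^2 ≡ 22^2 = 484 ≡ 20 (mod 29)
22^4 = (22^2)^2 ≡ 20^2 = 400 ≡ 23 (mod 29)
22^6 = 22^4 · 22^2 ≡ 23 · 20 ≡ 25 (mod 29).

25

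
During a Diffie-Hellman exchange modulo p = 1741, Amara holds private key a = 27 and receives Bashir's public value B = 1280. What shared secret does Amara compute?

Shared key K = 1280^27 mod 1741.
1280^1 ≡ 1280 (mod 1741)
1280^2 = (1280^1)^2 ≡ 1280^2 = 1638400 ≡ 119 (mod 1741)
1280^4 = (1280^2)^2 ≡ 119^2 = 14161 ≡ 233 (mod 1741)
1280^8 = (1280^4)^2 ≡ 233^2 = 54289 ≡ 318 (mod 1741)
1280^16 = (1280^8)^2 ≡ 318^2 = 101124 ≡ 146 (mod 1741)
1280^27 = 1280^16 · 1280^8 · 1280^2 · 1280^1 ≡ 146 · 318 · 119 · 1280 ≡ 557 (mod 1741).

557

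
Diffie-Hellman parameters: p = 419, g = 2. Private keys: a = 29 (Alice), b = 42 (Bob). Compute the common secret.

276

Alice sends A = g^a mod p = 2^29 mod 419.
2^1 ≡ 2 (mod 419)
2^2 = (2^1)^2 ≡ 2^2 = 4 ≡ 4 (mod 419)
2^4 = (2^2)^2 ≡ 4^2 = 16 ≡ 16 (mod 419)
2^8 = (2^4)^2 ≡ 16^2 = 256 ≡ 256 (mod 419)
2^16 = (2^8)^2 ≡ 256^2 = 65536 ≡ 172 (mod 419)
2^29 = 2^16 · 2^8 · 2^4 · 2^1 ≡ 172 · 256 · 16 · 2 ≡ 346 (mod 419).
So A = 346. Bob then computes K = A^b mod p = 346^42 mod 419.
346^1 ≡ 346 (mod 419)
346^2 = (346^1)^2 ≡ 346^2 = 119716 ≡ 301 (mod 419)
346^4 = (346^2)^2 ≡ 301^2 = 90601 ≡ 97 (mod 419)
346^8 = (346^4)^2 ≡ 97^2 = 9409 ≡ 191 (mod 419)
346^16 = (346^8)^2 ≡ 191^2 = 36481 ≡ 28 (mod 419)
346^32 = (346^16)^2 ≡ 28^2 = 784 ≡ 365 (mod 419)
346^42 = 346^32 · 346^8 · 346^2 ≡ 365 · 191 · 301 ≡ 276 (mod 419).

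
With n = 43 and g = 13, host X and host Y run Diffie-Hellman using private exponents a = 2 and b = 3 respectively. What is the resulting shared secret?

Host Y sends B = g^b mod n = 13^3 mod 43.
13^1 ≡ 13 (mod 43)
13^2 = (13^1)^2 ≡ 13^2 = 169 ≡ 40 (mod 43)
13^3 = 13^2 · 13^1 ≡ 40 · 13 ≡ 4 (mod 43).
So B = 4. Host X then computes K = B^a mod n = 4^2 mod 43.
4^1 ≡ 4 (mod 43)
4^2 = (4^1)^2 ≡ 4^2 = 16 ≡ 16 (mod 43)

16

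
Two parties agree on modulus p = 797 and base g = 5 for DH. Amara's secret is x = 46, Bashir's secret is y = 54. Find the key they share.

558

Bashir sends B = g^y mod p = 5^54 mod 797.
5^1 ≡ 5 (mod 797)
5^2 = (5^1)^2 ≡ 5^2 = 25 ≡ 25 (mod 797)
5^4 = (5^2)^2 ≡ 25^2 = 625 ≡ 625 (mod 797)
5^8 = (5^4)^2 ≡ 625^2 = 390625 ≡ 95 (mod 797)
5^16 = (5^8)^2 ≡ 95^2 = 9025 ≡ 258 (mod 797)
5^32 = (5^16)^2 ≡ 258^2 = 66564 ≡ 413 (mod 797)
5^54 = 5^32 · 5^16 · 5^4 · 5^2 ≡ 413 · 258 · 625 · 25 ≡ 348 (mod 797).
So B = 348. Amara then computes K = B^x mod p = 348^46 mod 797.
348^1 ≡ 348 (mod 797)
348^2 = (348^1)^2 ≡ 348^2 = 121104 ≡ 757 (mod 797)
348^4 = (348^2)^2 ≡ 757^2 = 573049 ≡ 6 (mod 797)
348^8 = (348^4)^2 ≡ 6^2 = 36 ≡ 36 (mod 797)
348^16 = (348^8)^2 ≡ 36^2 = 1296 ≡ 499 (mod 797)
348^32 = (348^16)^2 ≡ 499^2 = 249001 ≡ 337 (mod 797)
348^46 = 348^32 · 348^8 · 348^4 · 348^2 ≡ 337 · 36 · 6 · 757 ≡ 558 (mod 797).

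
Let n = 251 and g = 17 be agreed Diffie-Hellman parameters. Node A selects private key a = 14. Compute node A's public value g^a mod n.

118

Public value = 17^14 mod 251.
17^1 ≡ 17 (mod 251)
17^2 = (17^1)^2 ≡ 17^2 = 289 ≡ 38 (mod 251)
17^4 = (17^2)^2 ≡ 38^2 = 1444 ≡ 189 (mod 251)
17^8 = (17^4)^2 ≡ 189^2 = 35721 ≡ 79 (mod 251)
17^14 = 17^8 · 17^4 · 17^2 ≡ 79 · 189 · 38 ≡ 118 (mod 251).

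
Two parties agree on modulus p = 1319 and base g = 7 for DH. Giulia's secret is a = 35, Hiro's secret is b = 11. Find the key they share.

Giulia sends A = g^a mod p = 7^35 mod 1319.
7^1 ≡ 7 (mod 1319)
7^2 = (7^1)^2 ≡ 7^2 = 49 ≡ 49 (mod 1319)
7^4 = (7^2)^2 ≡ 49^2 = 2401 ≡ 1082 (mod 1319)
7^8 = (7^4)^2 ≡ 1082^2 = 1170724 ≡ 771 (mod 1319)
7^16 = (7^8)^2 ≡ 771^2 = 594441 ≡ 891 (mod 1319)
7^32 = (7^16)^2 ≡ 891^2 = 793881 ≡ 1162 (mod 1319)
7^35 = 7^32 · 7^2 · 7^1 ≡ 1162 · 49 · 7 ≡ 228 (mod 1319).
So A = 228. Hiro then computes K = A^b mod p = 228^11 mod 1319.
228^1 ≡ 228 (mod 1319)
228^2 = (228^1)^2 ≡ 228^2 = 51984 ≡ 543 (mod 1319)
228^4 = (228^2)^2 ≡ 543^2 = 294849 ≡ 712 (mod 1319)
228^8 = (228^4)^2 ≡ 712^2 = 506944 ≡ 448 (mod 1319)
228^11 = 228^8 · 228^2 · 228^1 ≡ 448 · 543 · 228 ≡ 242 (mod 1319).

242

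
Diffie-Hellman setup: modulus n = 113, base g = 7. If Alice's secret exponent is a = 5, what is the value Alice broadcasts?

Public value = 7^5 (mod 113).
7^1 ≡ 7 (mod 113)
7^2 = (7^1)^2 ≡ 7^2 = 49 ≡ 49 (mod 113)
7^4 = (7^2)^2 ≡ 49^2 = 2401 ≡ 28 (mod 113)
7^5 = 7^4 · 7^1 ≡ 28 · 7 ≡ 83 (mod 113).

83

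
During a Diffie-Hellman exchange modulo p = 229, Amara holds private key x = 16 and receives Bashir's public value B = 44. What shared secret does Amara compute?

Shared key K = 44^16 mod 229.
44^1 ≡ 44 (mod 229)
44^2 = (44^1)^2 ≡ 44^2 = 1936 ≡ 104 (mod 229)
44^4 = (44^2)^2 ≡ 104^2 = 10816 ≡ 53 (mod 229)
44^8 = (44^4)^2 ≡ 53^2 = 2809 ≡ 61 (mod 229)
44^16 = (44^8)^2 ≡ 61^2 = 3721 ≡ 57 (mod 229)

57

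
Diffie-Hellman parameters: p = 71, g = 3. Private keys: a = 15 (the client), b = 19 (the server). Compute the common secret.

30

The client sends A = g^a mod p = 3^15 mod 71.
3^1 ≡ 3 (mod 71)
3^2 = (3^1)^2 ≡ 3^2 = 9 ≡ 9 (mod 71)
3^4 = (3^2)^2 ≡ 9^2 = 81 ≡ 10 (mod 71)
3^8 = (3^4)^2 ≡ 10^2 = 100 ≡ 29 (mod 71)
3^15 = 3^8 · 3^4 · 3^2 · 3^1 ≡ 29 · 10 · 9 · 3 ≡ 20 (mod 71).
So A = 20. The server then computes K = A^b mod p = 20^19 mod 71.
20^1 ≡ 20 (mod 71)
20^2 = (20^1)^2 ≡ 20^2 = 400 ≡ 45 (mod 71)
20^4 = (20^2)^2 ≡ 45^2 = 2025 ≡ 37 (mod 71)
20^8 = (20^4)^2 ≡ 37^2 = 1369 ≡ 20 (mod 71)
20^16 = (20^8)^2 ≡ 20^2 = 400 ≡ 45 (mod 71)
20^19 = 20^16 · 20^2 · 20^1 ≡ 45 · 45 · 20 ≡ 30 (mod 71).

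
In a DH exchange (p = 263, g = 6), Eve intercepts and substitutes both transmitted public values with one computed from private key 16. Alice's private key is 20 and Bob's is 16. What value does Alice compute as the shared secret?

Alice receives Eve's public value M = 6^16 mod 263 instead of the honest one.
6^1 ≡ 6 (mod 263)
6^2 = (6^1)^2 ≡ 6^2 = 36 ≡ 36 (mod 263)
6^4 = (6^2)^2 ≡ 36^2 = 1296 ≡ 244 (mod 263)
6^8 = (6^4)^2 ≡ 244^2 = 59536 ≡ 98 (mod 263)
6^16 = (6^8)^2 ≡ 98^2 = 9604 ≡ 136 (mod 263)
So M = 136. Alice computes K = M^20 mod 263.
136^1 ≡ 136 (mod 263)
136^2 = (136^1)^2 ≡ 136^2 = 18496 ≡ 86 (mod 263)
136^4 = (136^2)^2 ≡ 86^2 = 7396 ≡ 32 (mod 263)
136^8 = (136^4)^2 ≡ 32^2 = 1024 ≡ 235 (mod 263)
136^16 = (136^8)^2 ≡ 235^2 = 55225 ≡ 258 (mod 263)
136^20 = 136^16 · 136^4 ≡ 258 · 32 ≡ 103 (mod 263).

103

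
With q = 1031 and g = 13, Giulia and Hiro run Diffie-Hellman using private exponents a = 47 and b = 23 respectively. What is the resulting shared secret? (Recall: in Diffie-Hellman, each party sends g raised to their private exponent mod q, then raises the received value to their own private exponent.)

287

Hiro sends B = g^b mod q = 13^23 mod 1031.
13^1 ≡ 13 (mod 1031)
13^2 = (13^1)^2 ≡ 13^2 = 169 ≡ 169 (mod 1031)
13^4 = (13^2)^2 ≡ 169^2 = 28561 ≡ 724 (mod 1031)
13^8 = (13^4)^2 ≡ 724^2 = 524176 ≡ 428 (mod 1031)
13^16 = (13^8)^2 ≡ 428^2 = 183184 ≡ 697 (mod 1031)
13^23 = 13^16 · 13^4 · 13^2 · 13^1 ≡ 697 · 724 · 169 · 13 ≡ 424 (mod 1031).
So B = 424. Giulia then computes K = B^a mod q = 424^47 mod 1031.
424^1 ≡ 424 (mod 1031)
424^2 = (424^1)^2 ≡ 424^2 = 179776 ≡ 382 (mod 1031)
424^4 = (424^2)^2 ≡ 382^2 = 145924 ≡ 553 (mod 1031)
424^8 = (424^4)^2 ≡ 553^2 = 305809 ≡ 633 (mod 1031)
424^16 = (424^8)^2 ≡ 633^2 = 400689 ≡ 661 (mod 1031)
424^32 = (424^16)^2 ≡ 661^2 = 436921 ≡ 808 (mod 1031)
424^47 = 424^32 · 424^8 · 424^4 · 424^2 · 424^1 ≡ 808 · 633 · 553 · 382 · 424 ≡ 287 (mod 1031).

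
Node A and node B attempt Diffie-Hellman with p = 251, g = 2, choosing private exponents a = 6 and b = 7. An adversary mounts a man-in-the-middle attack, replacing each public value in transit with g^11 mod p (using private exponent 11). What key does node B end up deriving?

Node B receives an adversary's public value M = 2^11 mod 251 instead of the honest one.
2^1 ≡ 2 (mod 251)
2^2 = (2^1)^2 ≡ 2^2 = 4 ≡ 4 (mod 251)
2^4 = (2^2)^2 ≡ 4^2 = 16 ≡ 16 (mod 251)
2^8 = (2^4)^2 ≡ 16^2 = 256 ≡ 5 (mod 251)
2^11 = 2^8 · 2^2 · 2^1 ≡ 5 · 4 · 2 ≡ 40 (mod 251).
So M = 40. Node B computes K = M^7 mod 251.
40^1 ≡ 40 (mod 251)
40^2 = (40^1)^2 ≡ 40^2 = 1600 ≡ 94 (mod 251)
40^4 = (40^2)^2 ≡ 94^2 = 8836 ≡ 51 (mod 251)
40^7 = 40^4 · 40^2 · 40^1 ≡ 51 · 94 · 40 ≡ 247 (mod 251).

247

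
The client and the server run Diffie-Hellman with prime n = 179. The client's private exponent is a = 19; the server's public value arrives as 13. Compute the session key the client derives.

Shared key K = 13^19 mod 179.
13^1 ≡ 13 (mod 179)
13^2 = (13^1)^2 ≡ 13^2 = 169 ≡ 169 (mod 179)
13^4 = (13^2)^2 ≡ 169^2 = 28561 ≡ 100 (mod 179)
13^8 = (13^4)^2 ≡ 100^2 = 10000 ≡ 155 (mod 179)
13^16 = (13^8)^2 ≡ 155^2 = 24025 ≡ 39 (mod 179)
13^19 = 13^16 · 13^2 · 13^1 ≡ 39 · 169 · 13 ≡ 121 (mod 179).

121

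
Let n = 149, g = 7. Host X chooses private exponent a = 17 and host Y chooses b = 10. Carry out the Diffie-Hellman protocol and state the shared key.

125

Host X sends A = g^a mod n = 7^17 mod 149.
7^1 ≡ 7 (mod 149)
7^2 = (7^1)^2 ≡ 7^2 = 49 ≡ 49 (mod 149)
7^4 = (7^2)^2 ≡ 49^2 = 2401 ≡ 17 (mod 149)
7^8 = (7^4)^2 ≡ 17^2 = 289 ≡ 140 (mod 149)
7^16 = (7^8)^2 ≡ 140^2 = 19600 ≡ 81 (mod 149)
7^17 = 7^16 · 7^1 ≡ 81 · 7 ≡ 120 (mod 149).
So A = 120. Host Y then computes K = A^b mod n = 120^10 mod 149.
120^1 ≡ 120 (mod 149)
120^2 = (120^1)^2 ≡ 120^2 = 14400 ≡ 96 (mod 149)
120^4 = (120^2)^2 ≡ 96^2 = 9216 ≡ 127 (mod 149)
120^8 = (120^4)^2 ≡ 127^2 = 16129 ≡ 37 (mod 149)
120^10 = 120^8 · 120^2 ≡ 37 · 96 ≡ 125 (mod 149).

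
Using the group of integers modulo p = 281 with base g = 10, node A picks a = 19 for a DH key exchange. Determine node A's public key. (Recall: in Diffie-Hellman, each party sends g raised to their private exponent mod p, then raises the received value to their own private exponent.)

36

Public value = 10^19 mod 281.
10^1 ≡ 10 (mod 281)
10^2 = (10^1)^2 ≡ 10^2 = 100 ≡ 100 (mod 281)
10^4 = (10^2)^2 ≡ 100^2 = 10000 ≡ 165 (mod 281)
10^8 = (10^4)^2 ≡ 165^2 = 27225 ≡ 249 (mod 281)
10^16 = (10^8)^2 ≡ 249^2 = 62001 ≡ 181 (mod 281)
10^19 = 10^16 · 10^2 · 10^1 ≡ 181 · 100 · 10 ≡ 36 (mod 281).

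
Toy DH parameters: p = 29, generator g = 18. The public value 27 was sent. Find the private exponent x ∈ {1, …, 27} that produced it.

Try successive powers of 18 modulo 29:
18^1 ≡ 18
18^2 ≡ 5
18^3 ≡ 3
18^4 ≡ 25
18^5 ≡ 15
18^6 ≡ 9
18^7 ≡ 17
18^8 ≡ 16
18^9 ≡ 27
Found: x = 9.

9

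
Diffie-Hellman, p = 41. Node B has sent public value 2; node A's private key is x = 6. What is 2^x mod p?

Shared key K = 2^6 mod 41.
2^1 ≡ 2 (mod 41)
2^2 = (2^1)^2 ≡ 2^2 = 4 ≡ 4 (mod 41)
2^4 = (2^2)^2 ≡ 4^2 = 16 ≡ 16 (mod 41)
2^6 = 2^4 · 2^2 ≡ 16 · 4 ≡ 23 (mod 41).

23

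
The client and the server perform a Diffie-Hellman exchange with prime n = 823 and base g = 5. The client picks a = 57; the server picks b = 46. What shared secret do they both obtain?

The client sends A = g^a mod n = 5^57 mod 823.
5^1 ≡ 5 (mod 823)
5^2 = (5^1)^2 ≡ 5^2 = 25 ≡ 25 (mod 823)
5^4 = (5^2)^2 ≡ 25^2 = 625 ≡ 625 (mod 823)
5^8 = (5^4)^2 ≡ 625^2 = 390625 ≡ 523 (mod 823)
5^16 = (5^8)^2 ≡ 523^2 = 273529 ≡ 293 (mod 823)
5^32 = (5^16)^2 ≡ 293^2 = 85849 ≡ 257 (mod 823)
5^57 = 5^32 · 5^16 · 5^8 · 5^1 ≡ 257 · 293 · 523 · 5 ≡ 312 (mod 823).
So A = 312. The server then computes K = A^b mod n = 312^46 mod 823.
312^1 ≡ 312 (mod 823)
312^2 = (312^1)^2 ≡ 312^2 = 97344 ≡ 230 (mod 823)
312^4 = (312^2)^2 ≡ 230^2 = 52900 ≡ 228 (mod 823)
312^8 = (312^4)^2 ≡ 228^2 = 51984 ≡ 135 (mod 823)
312^16 = (312^8)^2 ≡ 135^2 = 18225 ≡ 119 (mod 823)
312^32 = (312^16)^2 ≡ 119^2 = 14161 ≡ 170 (mod 823)
312^46 = 312^32 · 312^8 · 312^4 · 312^2 ≡ 170 · 135 · 228 · 230 ≡ 410 (mod 823).

410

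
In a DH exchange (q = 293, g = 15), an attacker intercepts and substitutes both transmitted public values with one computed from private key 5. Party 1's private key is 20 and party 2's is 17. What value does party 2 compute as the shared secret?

202

Party 2 receives an attacker's public value M = 15^5 mod 293 instead of the honest one.
15^1 ≡ 15 (mod 293)
15^2 = (15^1)^2 ≡ 15^2 = 225 ≡ 225 (mod 293)
15^4 = (15^2)^2 ≡ 225^2 = 50625 ≡ 229 (mod 293)
15^5 = 15^4 · 15^1 ≡ 229 · 15 ≡ 212 (mod 293).
So M = 212. Party 2 computes K = M^17 mod 293.
212^1 ≡ 212 (mod 293)
212^2 = (212^1)^2 ≡ 212^2 = 44944 ≡ 115 (mod 293)
212^4 = (212^2)^2 ≡ 115^2 = 13225 ≡ 40 (mod 293)
212^8 = (212^4)^2 ≡ 40^2 = 1600 ≡ 135 (mod 293)
212^16 = (212^8)^2 ≡ 135^2 = 18225 ≡ 59 (mod 293)
212^17 = 212^16 · 212^1 ≡ 59 · 212 ≡ 202 (mod 293).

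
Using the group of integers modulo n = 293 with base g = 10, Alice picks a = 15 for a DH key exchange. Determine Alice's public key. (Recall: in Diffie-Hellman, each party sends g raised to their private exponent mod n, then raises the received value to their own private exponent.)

132

Public value = 10^15 (mod 293).
10^1 ≡ 10 (mod 293)
10^2 = (10^1)^2 ≡ 10^2 = 100 ≡ 100 (mod 293)
10^4 = (10^2)^2 ≡ 100^2 = 10000 ≡ 38 (mod 293)
10^8 = (10^4)^2 ≡ 38^2 = 1444 ≡ 272 (mod 293)
10^15 = 10^8 · 10^4 · 10^2 · 10^1 ≡ 272 · 38 · 100 · 10 ≡ 132 (mod 293).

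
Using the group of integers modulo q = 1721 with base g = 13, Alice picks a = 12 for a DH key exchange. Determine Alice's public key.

690

Public value = 13^12 mod 1721.
13^1 ≡ 13 (mod 1721)
13^2 = (13^1)^2 ≡ 13^2 = 169 ≡ 169 (mod 1721)
13^4 = (13^2)^2 ≡ 169^2 = 28561 ≡ 1025 (mod 1721)
13^8 = (13^4)^2 ≡ 1025^2 = 1050625 ≡ 815 (mod 1721)
13^12 = 13^8 · 13^4 ≡ 815 · 1025 ≡ 690 (mod 1721).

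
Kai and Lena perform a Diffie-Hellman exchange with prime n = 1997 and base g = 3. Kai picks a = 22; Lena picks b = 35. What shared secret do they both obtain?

1707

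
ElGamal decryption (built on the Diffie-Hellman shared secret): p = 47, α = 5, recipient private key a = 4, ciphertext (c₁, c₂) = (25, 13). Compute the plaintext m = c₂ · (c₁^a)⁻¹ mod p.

31

Shared mask s = c₁^a mod p = 25^4 mod 47.
25^1 ≡ 25 (mod 47)
25^2 = (25^1)^2 ≡ 25^2 = 625 ≡ 14 (mod 47)
25^4 = (25^2)^2 ≡ 14^2 = 196 ≡ 8 (mod 47)
So s = 8; s⁻¹ ≡ 6 (mod 47).
m = c₂ · s⁻¹ mod 47 = 13 · 6 mod 47 = 31.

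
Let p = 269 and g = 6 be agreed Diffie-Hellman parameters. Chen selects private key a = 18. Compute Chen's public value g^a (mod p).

Public value = 6^18 (mod 269).
6^1 ≡ 6 (mod 269)
6^2 = (6^1)^2 ≡ 6^2 = 36 ≡ 36 (mod 269)
6^4 = (6^2)^2 ≡ 36^2 = 1296 ≡ 220 (mod 269)
6^8 = (6^4)^2 ≡ 220^2 = 48400 ≡ 249 (mod 269)
6^16 = (6^8)^2 ≡ 249^2 = 62001 ≡ 131 (mod 269)
6^18 = 6^16 · 6^2 ≡ 131 · 36 ≡ 143 (mod 269).

143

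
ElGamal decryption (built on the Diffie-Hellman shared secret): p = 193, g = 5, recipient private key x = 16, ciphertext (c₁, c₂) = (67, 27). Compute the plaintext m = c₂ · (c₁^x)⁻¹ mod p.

166

Shared mask s = c₁^x mod p = 67^16 mod 193.
67^1 ≡ 67 (mod 193)
67^2 = (67^1)^2 ≡ 67^2 = 4489 ≡ 50 (mod 193)
67^4 = (67^2)^2 ≡ 50^2 = 2500 ≡ 184 (mod 193)
67^8 = (67^4)^2 ≡ 184^2 = 33856 ≡ 81 (mod 193)
67^16 = (67^8)^2 ≡ 81^2 = 6561 ≡ 192 (mod 193)
So s = 192; s⁻¹ ≡ 192 (mod 193).
m = c₂ · s⁻¹ mod 193 = 27 · 192 mod 193 = 166.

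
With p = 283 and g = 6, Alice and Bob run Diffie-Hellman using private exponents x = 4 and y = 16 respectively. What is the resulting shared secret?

248

Bob sends B = g^y mod p = 6^16 mod 283.
6^1 ≡ 6 (mod 283)
6^2 = (6^1)^2 ≡ 6^2 = 36 ≡ 36 (mod 283)
6^4 = (6^2)^2 ≡ 36^2 = 1296 ≡ 164 (mod 283)
6^8 = (6^4)^2 ≡ 164^2 = 26896 ≡ 11 (mod 283)
6^16 = (6^8)^2 ≡ 11^2 = 121 ≡ 121 (mod 283)
So B = 121. Alice then computes K = B^x mod p = 121^4 mod 283.
121^1 ≡ 121 (mod 283)
121^2 = (121^1)^2 ≡ 121^2 = 14641 ≡ 208 (mod 283)
121^4 = (121^2)^2 ≡ 208^2 = 43264 ≡ 248 (mod 283)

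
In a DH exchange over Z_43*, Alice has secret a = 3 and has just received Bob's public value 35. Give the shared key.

Shared key K = 35^3 mod 43.
35^1 ≡ 35 (mod 43)
35^2 = (35^1)^2 ≡ 35^2 = 1225 ≡ 21 (mod 43)
35^3 = 35^2 · 35^1 ≡ 21 · 35 ≡ 4 (mod 43).

4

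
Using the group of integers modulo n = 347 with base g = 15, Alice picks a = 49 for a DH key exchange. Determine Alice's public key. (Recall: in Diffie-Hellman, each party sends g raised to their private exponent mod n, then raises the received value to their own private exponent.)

214

Public value = 15^{49} \pmod{347}.
15^1 ≡ 15 (mod 347)
15^2 = (15^1)^2 ≡ 15^2 = 225 ≡ 225 (mod 347)
15^4 = (15^2)^2 ≡ 225^2 = 50625 ≡ 310 (mod 347)
15^8 = (15^4)^2 ≡ 310^2 = 96100 ≡ 328 (mod 347)
15^16 = (15^8)^2 ≡ 328^2 = 107584 ≡ 14 (mod 347)
15^32 = (15^16)^2 ≡ 14^2 = 196 ≡ 196 (mod 347)
15^49 = 15^32 · 15^16 · 15^1 ≡ 196 · 14 · 15 ≡ 214 (mod 347).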